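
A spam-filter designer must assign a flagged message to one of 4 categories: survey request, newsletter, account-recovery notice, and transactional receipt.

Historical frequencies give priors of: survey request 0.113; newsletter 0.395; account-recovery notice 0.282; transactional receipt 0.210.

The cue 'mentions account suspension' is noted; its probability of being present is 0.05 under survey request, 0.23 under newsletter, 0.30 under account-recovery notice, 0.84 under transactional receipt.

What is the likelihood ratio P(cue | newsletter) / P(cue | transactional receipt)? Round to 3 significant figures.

Likelihood of this cue under each hypothesis:
  newsletter: 0.23
  transactional receipt: 0.84
Bayes factor = 0.23 / 0.84 ≈ 0.274

0.274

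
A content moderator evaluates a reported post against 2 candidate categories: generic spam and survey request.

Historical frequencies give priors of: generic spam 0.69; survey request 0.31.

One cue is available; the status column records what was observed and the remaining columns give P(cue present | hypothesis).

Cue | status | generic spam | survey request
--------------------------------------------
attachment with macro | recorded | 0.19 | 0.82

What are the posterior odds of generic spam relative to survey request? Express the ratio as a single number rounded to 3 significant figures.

The normalizing constant cancels in an odds ratio, so compute prior × likelihood for the two hypotheses only:
  generic spam: 0.69 × 0.19 = 0.1311
  survey request: 0.31 × 0.82 = 0.2542
Odds(generic spam : survey request) = 0.1311 / 0.2542 ≈ 0.516.

0.516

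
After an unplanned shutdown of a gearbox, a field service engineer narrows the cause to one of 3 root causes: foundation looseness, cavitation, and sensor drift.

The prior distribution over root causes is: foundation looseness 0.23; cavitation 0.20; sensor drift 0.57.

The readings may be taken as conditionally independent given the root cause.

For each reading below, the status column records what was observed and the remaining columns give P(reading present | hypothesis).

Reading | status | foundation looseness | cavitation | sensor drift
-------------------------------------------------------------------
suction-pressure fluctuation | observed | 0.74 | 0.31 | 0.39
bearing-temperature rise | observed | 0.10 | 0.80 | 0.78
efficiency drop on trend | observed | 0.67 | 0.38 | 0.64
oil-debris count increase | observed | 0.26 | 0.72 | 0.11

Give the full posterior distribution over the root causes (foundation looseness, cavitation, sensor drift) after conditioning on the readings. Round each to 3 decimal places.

Multiply each prior by the joint likelihood of the reading pattern:
  foundation looseness: 0.23 × 0.74 × 0.10 × 0.67 × 0.26 = 0.0029649
  cavitation: 0.20 × 0.31 × 0.80 × 0.38 × 0.72 = 0.013571
  sensor drift: 0.57 × 0.39 × 0.78 × 0.64 × 0.11 = 0.012207
Marginal likelihood of the evidence = 0.028742.
P(foundation looseness | evidence) = 0.0029649 / 0.028742 ≈ 0.103
P(cavitation | evidence) = 0.013571 / 0.028742 ≈ 0.472
P(sensor drift | evidence) = 0.012207 / 0.028742 ≈ 0.425

0.103, 0.472, 0.425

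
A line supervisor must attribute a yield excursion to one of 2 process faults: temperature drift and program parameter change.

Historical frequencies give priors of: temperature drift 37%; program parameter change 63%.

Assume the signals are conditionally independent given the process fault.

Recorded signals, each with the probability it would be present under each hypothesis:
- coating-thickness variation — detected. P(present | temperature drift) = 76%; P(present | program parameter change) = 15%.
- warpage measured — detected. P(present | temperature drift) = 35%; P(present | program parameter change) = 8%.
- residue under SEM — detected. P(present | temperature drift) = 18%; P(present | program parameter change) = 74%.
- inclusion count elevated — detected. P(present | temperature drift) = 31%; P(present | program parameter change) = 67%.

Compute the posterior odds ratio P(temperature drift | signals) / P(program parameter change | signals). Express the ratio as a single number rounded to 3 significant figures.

Posterior odds equal prior odds times the likelihood ratio; only the two competing hypotheses matter.
  temperature drift: 0.37 × 0.76 × 0.35 × 0.18 × 0.31 = 0.0054918
  program parameter change: 0.63 × 0.15 × 0.08 × 0.74 × 0.67 = 0.0037482
Posterior odds = 0.0054918 / 0.0037482 ≈ 1.47.

1.47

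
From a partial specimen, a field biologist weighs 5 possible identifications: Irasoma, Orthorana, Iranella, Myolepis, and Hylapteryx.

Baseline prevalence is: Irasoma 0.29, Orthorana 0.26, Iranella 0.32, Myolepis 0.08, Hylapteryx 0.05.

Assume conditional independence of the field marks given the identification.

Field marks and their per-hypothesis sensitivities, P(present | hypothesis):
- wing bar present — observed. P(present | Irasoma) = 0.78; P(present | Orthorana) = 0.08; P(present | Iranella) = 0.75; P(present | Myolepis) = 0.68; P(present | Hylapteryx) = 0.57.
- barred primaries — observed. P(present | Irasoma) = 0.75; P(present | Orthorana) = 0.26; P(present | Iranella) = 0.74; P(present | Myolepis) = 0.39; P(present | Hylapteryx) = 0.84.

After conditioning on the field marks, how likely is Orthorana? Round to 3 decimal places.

0.014

Multiply each prior by the joint likelihood of the field mark pattern:
  Irasoma: 0.29 × 0.78 × 0.75 = 0.16965
  Orthorana: 0.26 × 0.08 × 0.26 = 0.005408
  Iranella: 0.32 × 0.75 × 0.74 = 0.1776
  Myolepis: 0.08 × 0.68 × 0.39 = 0.021216
  Hylapteryx: 0.05 × 0.57 × 0.84 = 0.02394
The unnormalized weights sum to 0.39781.
P(Orthorana | evidence) = 0.005408 / 0.39781 ≈ 0.014.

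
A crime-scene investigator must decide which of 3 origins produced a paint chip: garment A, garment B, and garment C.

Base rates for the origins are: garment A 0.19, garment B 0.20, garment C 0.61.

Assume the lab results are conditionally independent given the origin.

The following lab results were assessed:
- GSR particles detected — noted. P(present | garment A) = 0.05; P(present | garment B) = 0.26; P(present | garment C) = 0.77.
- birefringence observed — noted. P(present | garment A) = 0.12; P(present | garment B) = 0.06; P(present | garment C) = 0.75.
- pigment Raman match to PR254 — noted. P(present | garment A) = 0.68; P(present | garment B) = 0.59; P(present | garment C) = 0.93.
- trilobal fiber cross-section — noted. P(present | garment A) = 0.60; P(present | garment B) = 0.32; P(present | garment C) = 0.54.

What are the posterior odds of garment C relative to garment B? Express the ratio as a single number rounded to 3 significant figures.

Posterior odds equal prior odds times the likelihood ratio; only the two competing hypotheses matter.
  garment C: 0.61 × 0.77 × 0.75 × 0.93 × 0.54 = 0.17691
  garment B: 0.20 × 0.26 × 0.06 × 0.59 × 0.32 = 0.00058906
Posterior odds = 0.17691 / 0.00058906 ≈ 300.

300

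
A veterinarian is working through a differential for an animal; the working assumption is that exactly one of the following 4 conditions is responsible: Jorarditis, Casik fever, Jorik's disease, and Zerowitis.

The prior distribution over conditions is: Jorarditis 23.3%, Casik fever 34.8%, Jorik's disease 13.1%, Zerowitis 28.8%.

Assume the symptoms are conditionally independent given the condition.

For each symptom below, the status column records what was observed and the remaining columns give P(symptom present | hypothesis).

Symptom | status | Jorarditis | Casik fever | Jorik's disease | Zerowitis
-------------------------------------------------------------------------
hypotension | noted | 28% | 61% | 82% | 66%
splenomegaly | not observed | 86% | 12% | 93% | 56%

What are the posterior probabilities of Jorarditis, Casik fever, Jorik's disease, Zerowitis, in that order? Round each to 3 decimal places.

0.032, 0.651, 0.026, 0.291

For each hypothesis, the unnormalized posterior weight is prior × product of the symptom likelihoods (using 1 − P(present | H) for each absent symptom):
  Jorarditis: 0.233 × 0.28 × (1 − 0.86) = 0.0091336
  Casik fever: 0.348 × 0.61 × (1 − 0.12) = 0.18681
  Jorik's disease: 0.131 × 0.82 × (1 − 0.93) = 0.0075194
  Zerowitis: 0.288 × 0.66 × (1 − 0.56) = 0.083635
Normalizing constant Z = 0.0091336 + 0.18681 + 0.0075194 + 0.083635 = 0.28709.
P(Jorarditis | evidence) = 0.0091336 / 0.28709 ≈ 0.032
P(Casik fever | evidence) = 0.18681 / 0.28709 ≈ 0.651
P(Jorik's disease | evidence) = 0.0075194 / 0.28709 ≈ 0.026
P(Zerowitis | evidence) = 0.083635 / 0.28709 ≈ 0.291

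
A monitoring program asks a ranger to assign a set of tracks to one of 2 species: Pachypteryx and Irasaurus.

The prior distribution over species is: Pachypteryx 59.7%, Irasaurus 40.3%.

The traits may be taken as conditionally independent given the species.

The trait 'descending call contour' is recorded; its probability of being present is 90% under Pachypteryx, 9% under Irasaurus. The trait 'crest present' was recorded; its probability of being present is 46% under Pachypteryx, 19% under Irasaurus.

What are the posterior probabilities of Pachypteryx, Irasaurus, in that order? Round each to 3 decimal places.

0.973, 0.027

For each hypothesis, the unnormalized posterior weight is prior × product of the trait likelihoods:
  Pachypteryx: 0.597 × 0.90 × 0.46 = 0.24716
  Irasaurus: 0.403 × 0.09 × 0.19 = 0.0068913
Normalizing constant Z = 0.24716 + 0.0068913 = 0.25405.
P(Pachypteryx | evidence) = 0.24716 / 0.25405 ≈ 0.973
P(Irasaurus | evidence) = 0.0068913 / 0.25405 ≈ 0.027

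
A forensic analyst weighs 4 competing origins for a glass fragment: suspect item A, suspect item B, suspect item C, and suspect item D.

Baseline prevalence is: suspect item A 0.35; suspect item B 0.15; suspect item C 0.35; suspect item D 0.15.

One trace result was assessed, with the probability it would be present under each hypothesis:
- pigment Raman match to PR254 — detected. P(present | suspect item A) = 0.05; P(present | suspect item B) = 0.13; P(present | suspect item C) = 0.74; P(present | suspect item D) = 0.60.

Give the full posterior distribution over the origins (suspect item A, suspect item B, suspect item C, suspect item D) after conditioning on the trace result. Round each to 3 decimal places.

By Bayes' rule, the unnormalized weight for each hypothesis is prior × likelihood:
  suspect item A: 0.35 × 0.05 = 0.0175
  suspect item B: 0.15 × 0.13 = 0.0195
  suspect item C: 0.35 × 0.74 = 0.259
  suspect item D: 0.15 × 0.60 = 0.09
Normalizing constant Z = 0.0175 + 0.0195 + 0.259 + 0.09 = 0.386.
P(suspect item A | evidence) = 0.0175 / 0.386 ≈ 0.045
P(suspect item B | evidence) = 0.0195 / 0.386 ≈ 0.051
P(suspect item C | evidence) = 0.259 / 0.386 ≈ 0.671
P(suspect item D | evidence) = 0.09 / 0.386 ≈ 0.233

0.045, 0.051, 0.671, 0.233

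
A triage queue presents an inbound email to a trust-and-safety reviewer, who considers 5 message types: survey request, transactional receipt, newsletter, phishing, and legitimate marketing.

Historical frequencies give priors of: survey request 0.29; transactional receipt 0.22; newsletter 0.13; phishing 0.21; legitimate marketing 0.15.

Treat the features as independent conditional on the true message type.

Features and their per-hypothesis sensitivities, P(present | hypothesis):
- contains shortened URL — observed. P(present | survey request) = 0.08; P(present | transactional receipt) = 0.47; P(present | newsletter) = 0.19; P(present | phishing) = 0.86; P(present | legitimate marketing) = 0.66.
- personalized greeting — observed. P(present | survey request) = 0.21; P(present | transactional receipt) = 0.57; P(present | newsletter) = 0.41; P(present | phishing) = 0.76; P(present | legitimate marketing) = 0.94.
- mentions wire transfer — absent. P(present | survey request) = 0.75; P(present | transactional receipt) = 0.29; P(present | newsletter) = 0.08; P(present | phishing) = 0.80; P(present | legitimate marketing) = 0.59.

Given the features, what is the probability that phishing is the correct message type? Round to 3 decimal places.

For each hypothesis, the unnormalized posterior weight is prior × product of the feature likelihoods (using 1 − P(present | H) for each absent feature):
  survey request: 0.29 × 0.08 × 0.21 × (1 − 0.75) = 0.001218
  transactional receipt: 0.22 × 0.47 × 0.57 × (1 − 0.29) = 0.041846
  newsletter: 0.13 × 0.19 × 0.41 × (1 − 0.08) = 0.0093168
  phishing: 0.21 × 0.86 × 0.76 × (1 − 0.80) = 0.027451
  legitimate marketing: 0.15 × 0.66 × 0.94 × (1 − 0.59) = 0.038155
Normalizing constant Z = 0.001218 + 0.041846 + 0.0093168 + 0.027451 + 0.038155 = 0.11799.
P(phishing | evidence) = 0.027451 / 0.11799 ≈ 0.233.

0.233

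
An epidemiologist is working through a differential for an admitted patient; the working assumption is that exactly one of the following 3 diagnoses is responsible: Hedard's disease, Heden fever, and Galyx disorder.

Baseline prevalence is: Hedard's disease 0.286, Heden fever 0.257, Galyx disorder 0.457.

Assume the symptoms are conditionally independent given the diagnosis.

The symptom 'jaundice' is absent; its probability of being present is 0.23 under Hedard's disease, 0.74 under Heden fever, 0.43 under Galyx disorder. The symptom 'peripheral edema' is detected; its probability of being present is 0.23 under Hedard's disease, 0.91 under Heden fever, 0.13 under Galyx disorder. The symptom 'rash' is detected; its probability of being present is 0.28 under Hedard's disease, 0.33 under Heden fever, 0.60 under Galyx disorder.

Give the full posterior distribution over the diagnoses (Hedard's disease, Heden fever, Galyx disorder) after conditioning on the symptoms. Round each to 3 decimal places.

0.260, 0.368, 0.372

Multiply each prior by the joint likelihood of the symptom pattern (using 1 − P(present | H) for each absent symptom):
  Hedard's disease: 0.286 × (1 − 0.23) × 0.23 × 0.28 = 0.014182
  Heden fever: 0.257 × (1 − 0.74) × 0.91 × 0.33 = 0.020066
  Galyx disorder: 0.457 × (1 − 0.43) × 0.13 × 0.60 = 0.020318
Normalizing constant Z = 0.014182 + 0.020066 + 0.020318 = 0.054566.
P(Hedard's disease | evidence) = 0.014182 / 0.054566 ≈ 0.260
P(Heden fever | evidence) = 0.020066 / 0.054566 ≈ 0.368
P(Galyx disorder | evidence) = 0.020318 / 0.054566 ≈ 0.372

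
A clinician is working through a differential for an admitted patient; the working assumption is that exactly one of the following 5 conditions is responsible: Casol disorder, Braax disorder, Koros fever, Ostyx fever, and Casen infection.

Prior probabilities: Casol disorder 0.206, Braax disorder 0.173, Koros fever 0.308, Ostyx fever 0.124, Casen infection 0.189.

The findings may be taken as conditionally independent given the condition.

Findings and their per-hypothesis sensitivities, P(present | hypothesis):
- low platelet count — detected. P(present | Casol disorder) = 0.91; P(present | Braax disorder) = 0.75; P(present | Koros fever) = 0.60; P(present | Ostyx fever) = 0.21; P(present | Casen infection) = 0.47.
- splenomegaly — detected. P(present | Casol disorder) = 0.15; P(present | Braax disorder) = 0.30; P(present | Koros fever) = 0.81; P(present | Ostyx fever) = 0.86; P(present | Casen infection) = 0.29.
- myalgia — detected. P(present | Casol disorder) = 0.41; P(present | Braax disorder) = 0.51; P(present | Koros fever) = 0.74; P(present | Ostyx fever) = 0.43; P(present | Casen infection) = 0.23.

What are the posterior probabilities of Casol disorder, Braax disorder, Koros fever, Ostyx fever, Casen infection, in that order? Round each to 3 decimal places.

0.073, 0.126, 0.702, 0.061, 0.038

Multiply each prior by the joint likelihood of the evidence pattern:
  Casol disorder: 0.206 × 0.91 × 0.15 × 0.41 = 0.011529
  Braax disorder: 0.173 × 0.75 × 0.30 × 0.51 = 0.019852
  Koros fever: 0.308 × 0.60 × 0.81 × 0.74 = 0.11077
  Ostyx fever: 0.124 × 0.21 × 0.86 × 0.43 = 0.0096296
  Casen infection: 0.189 × 0.47 × 0.29 × 0.23 = 0.005925
Normalizing constant Z = 0.011529 + 0.019852 + 0.11077 + 0.0096296 + 0.005925 = 0.1577.
P(Casol disorder | evidence) = 0.011529 / 0.1577 ≈ 0.073
P(Braax disorder | evidence) = 0.019852 / 0.1577 ≈ 0.126
P(Koros fever | evidence) = 0.11077 / 0.1577 ≈ 0.702
P(Ostyx fever | evidence) = 0.0096296 / 0.1577 ≈ 0.061
P(Casen infection | evidence) = 0.005925 / 0.1577 ≈ 0.038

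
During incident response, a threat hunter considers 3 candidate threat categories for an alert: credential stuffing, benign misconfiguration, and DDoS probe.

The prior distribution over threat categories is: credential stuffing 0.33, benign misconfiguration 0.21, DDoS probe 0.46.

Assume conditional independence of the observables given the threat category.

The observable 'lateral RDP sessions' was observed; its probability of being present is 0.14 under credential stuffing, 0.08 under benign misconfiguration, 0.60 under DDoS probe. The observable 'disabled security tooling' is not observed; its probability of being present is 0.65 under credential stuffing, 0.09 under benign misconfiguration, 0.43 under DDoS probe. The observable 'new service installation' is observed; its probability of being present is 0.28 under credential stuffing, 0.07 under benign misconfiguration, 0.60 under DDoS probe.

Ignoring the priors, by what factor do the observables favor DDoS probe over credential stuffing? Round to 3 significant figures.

The Bayes factor is the ratio of the joint likelihoods of the observable pattern under the two hypotheses (using 1 − P(present | H) for each absent observable).
  DDoS probe: 0.60 × (1 − 0.43) × 0.60 = 0.2052
  credential stuffing: 0.14 × (1 − 0.65) × 0.28 = 0.01372
Bayes factor = 0.2052 / 0.01372 ≈ 15.0

15.0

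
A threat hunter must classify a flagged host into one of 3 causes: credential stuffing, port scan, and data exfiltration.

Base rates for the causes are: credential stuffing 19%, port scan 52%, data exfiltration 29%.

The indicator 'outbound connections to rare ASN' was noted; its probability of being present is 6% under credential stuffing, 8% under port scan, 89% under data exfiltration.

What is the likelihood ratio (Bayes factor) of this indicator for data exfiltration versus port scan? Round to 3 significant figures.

The Bayes factor is the ratio of the two likelihoods.
  data exfiltration: 0.89
  port scan: 0.08
Bayes factor = 0.89 / 0.08 ≈ 11.1

11.1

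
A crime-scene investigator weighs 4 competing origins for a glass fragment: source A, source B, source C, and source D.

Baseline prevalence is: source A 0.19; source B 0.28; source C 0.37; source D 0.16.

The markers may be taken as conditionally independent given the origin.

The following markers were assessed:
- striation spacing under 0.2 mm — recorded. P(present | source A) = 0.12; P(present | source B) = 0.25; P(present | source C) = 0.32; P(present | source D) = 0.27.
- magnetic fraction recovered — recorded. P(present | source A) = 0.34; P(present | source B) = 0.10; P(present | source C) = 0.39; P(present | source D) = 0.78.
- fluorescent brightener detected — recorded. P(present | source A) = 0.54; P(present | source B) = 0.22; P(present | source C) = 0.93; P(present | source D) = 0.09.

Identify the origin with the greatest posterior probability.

source C

Multiply each prior by the joint likelihood of the marker pattern:
  source A: 0.19 × 0.12 × 0.34 × 0.54 = 0.0041861
  source B: 0.28 × 0.25 × 0.10 × 0.22 = 0.00154
  source C: 0.37 × 0.32 × 0.39 × 0.93 = 0.042944
  source D: 0.16 × 0.27 × 0.78 × 0.09 = 0.0030326
The unnormalized weights sum to 0.051702.
P(source A | evidence) ≈ 0.0041861 / 0.051702 ≈ 0.081
P(source B | evidence) ≈ 0.00154 / 0.051702 ≈ 0.030
P(source C | evidence) ≈ 0.042944 / 0.051702 ≈ 0.831
P(source D | evidence) ≈ 0.0030326 / 0.051702 ≈ 0.059
The largest is 0.831, so source C is most probable.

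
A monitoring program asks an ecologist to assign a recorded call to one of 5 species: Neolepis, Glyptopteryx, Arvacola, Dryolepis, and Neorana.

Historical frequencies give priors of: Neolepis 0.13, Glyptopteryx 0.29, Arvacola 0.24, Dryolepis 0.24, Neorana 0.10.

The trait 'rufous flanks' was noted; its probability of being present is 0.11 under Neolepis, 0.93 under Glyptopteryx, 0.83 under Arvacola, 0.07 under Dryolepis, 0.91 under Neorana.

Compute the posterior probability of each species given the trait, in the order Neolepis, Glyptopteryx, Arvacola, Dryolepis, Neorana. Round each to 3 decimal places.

0.024, 0.456, 0.337, 0.028, 0.154

Multiply each prior by the likelihood of the trait:
  Neolepis: 0.13 × 0.11 = 0.0143
  Glyptopteryx: 0.29 × 0.93 = 0.2697
  Arvacola: 0.24 × 0.83 = 0.1992
  Dryolepis: 0.24 × 0.07 = 0.0168
  Neorana: 0.10 × 0.91 = 0.091
Normalizing constant Z = 0.0143 + 0.2697 + 0.1992 + 0.0168 + 0.091 = 0.591.
P(Neolepis | evidence) = 0.0143 / 0.591 ≈ 0.024
P(Glyptopteryx | evidence) = 0.2697 / 0.591 ≈ 0.456
P(Arvacola | evidence) = 0.1992 / 0.591 ≈ 0.337
P(Dryolepis | evidence) = 0.0168 / 0.591 ≈ 0.028
P(Neorana | evidence) = 0.091 / 0.591 ≈ 0.154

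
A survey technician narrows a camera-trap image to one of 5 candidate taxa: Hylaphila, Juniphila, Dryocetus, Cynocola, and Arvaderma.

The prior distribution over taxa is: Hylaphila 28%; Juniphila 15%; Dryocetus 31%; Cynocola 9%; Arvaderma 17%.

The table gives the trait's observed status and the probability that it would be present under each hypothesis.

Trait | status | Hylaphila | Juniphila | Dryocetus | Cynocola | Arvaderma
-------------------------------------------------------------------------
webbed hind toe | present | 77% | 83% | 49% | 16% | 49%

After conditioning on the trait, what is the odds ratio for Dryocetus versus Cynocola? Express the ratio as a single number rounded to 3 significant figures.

Unnormalized posterior weight (prior times the trait likelihood) for each of the two hypotheses:
  Dryocetus: 0.31 × 0.49 = 0.1519
  Cynocola: 0.09 × 0.16 = 0.0144
Odds(Dryocetus : Cynocola) = 0.1519 / 0.0144 ≈ 10.5.

10.5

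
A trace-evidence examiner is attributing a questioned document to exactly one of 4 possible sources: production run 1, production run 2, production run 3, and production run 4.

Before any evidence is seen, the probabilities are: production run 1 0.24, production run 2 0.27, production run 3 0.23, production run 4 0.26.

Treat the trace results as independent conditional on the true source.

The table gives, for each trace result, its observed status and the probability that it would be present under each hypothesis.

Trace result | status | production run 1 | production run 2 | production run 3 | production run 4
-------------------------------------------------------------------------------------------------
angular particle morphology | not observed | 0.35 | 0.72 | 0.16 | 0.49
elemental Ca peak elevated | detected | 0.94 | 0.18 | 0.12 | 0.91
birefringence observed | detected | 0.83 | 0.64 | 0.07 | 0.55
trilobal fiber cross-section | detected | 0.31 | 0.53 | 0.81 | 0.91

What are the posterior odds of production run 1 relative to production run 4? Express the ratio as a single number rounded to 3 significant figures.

0.625

Unnormalized posterior weight (prior times the trace result likelihoods) for each of the two hypotheses (using 1 − P(present | H) for each absent trace result):
  production run 1: 0.24 × (1 − 0.35) × 0.94 × 0.83 × 0.31 = 0.03773
  production run 4: 0.26 × (1 − 0.49) × 0.91 × 0.55 × 0.91 = 0.060393
Odds(production run 1 : production run 4) = 0.03773 / 0.060393 ≈ 0.625.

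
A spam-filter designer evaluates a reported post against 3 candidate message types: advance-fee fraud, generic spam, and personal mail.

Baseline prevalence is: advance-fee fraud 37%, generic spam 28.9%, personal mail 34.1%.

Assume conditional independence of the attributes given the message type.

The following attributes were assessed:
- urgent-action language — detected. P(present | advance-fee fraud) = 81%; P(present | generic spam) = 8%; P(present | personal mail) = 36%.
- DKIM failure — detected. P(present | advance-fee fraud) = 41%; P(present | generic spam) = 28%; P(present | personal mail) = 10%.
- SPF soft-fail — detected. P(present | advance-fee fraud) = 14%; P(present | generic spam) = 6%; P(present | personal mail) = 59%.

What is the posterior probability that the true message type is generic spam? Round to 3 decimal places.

Multiply each prior by the joint likelihood of the attribute pattern:
  advance-fee fraud: 0.370 × 0.81 × 0.41 × 0.14 = 0.017203
  generic spam: 0.289 × 0.08 × 0.28 × 0.06 = 0.00038842
  personal mail: 0.341 × 0.36 × 0.10 × 0.59 = 0.0072428
Normalizing constant Z = 0.017203 + 0.00038842 + 0.0072428 = 0.024834.
P(generic spam | evidence) = 0.00038842 / 0.024834 ≈ 0.016.

0.016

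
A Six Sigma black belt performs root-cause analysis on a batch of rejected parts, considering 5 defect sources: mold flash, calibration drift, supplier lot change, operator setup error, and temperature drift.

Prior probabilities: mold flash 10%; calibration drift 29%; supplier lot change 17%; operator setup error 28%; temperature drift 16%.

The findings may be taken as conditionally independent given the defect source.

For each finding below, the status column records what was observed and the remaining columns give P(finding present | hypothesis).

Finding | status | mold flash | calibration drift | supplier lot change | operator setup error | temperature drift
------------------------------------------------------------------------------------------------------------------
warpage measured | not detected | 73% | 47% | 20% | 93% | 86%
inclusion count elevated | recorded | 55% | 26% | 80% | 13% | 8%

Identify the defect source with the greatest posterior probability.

supplier lot change

For each hypothesis, the unnormalized posterior weight is prior × product of the finding likelihoods (using 1 − P(present | H) for each absent finding):
  mold flash: 0.10 × (1 − 0.73) × 0.55 = 0.01485
  calibration drift: 0.29 × (1 − 0.47) × 0.26 = 0.039962
  supplier lot change: 0.17 × (1 − 0.20) × 0.80 = 0.1088
  operator setup error: 0.28 × (1 − 0.93) × 0.13 = 0.002548
  temperature drift: 0.16 × (1 − 0.86) × 0.08 = 0.001792
The unnormalized weights sum to 0.16795.
P(mold flash | evidence) ≈ 0.01485 / 0.16795 ≈ 0.088
P(calibration drift | evidence) ≈ 0.039962 / 0.16795 ≈ 0.238
P(supplier lot change | evidence) ≈ 0.1088 / 0.16795 ≈ 0.648
P(operator setup error | evidence) ≈ 0.002548 / 0.16795 ≈ 0.015
P(temperature drift | evidence) ≈ 0.001792 / 0.16795 ≈ 0.011
The largest is 0.648, so supplier lot change is most probable.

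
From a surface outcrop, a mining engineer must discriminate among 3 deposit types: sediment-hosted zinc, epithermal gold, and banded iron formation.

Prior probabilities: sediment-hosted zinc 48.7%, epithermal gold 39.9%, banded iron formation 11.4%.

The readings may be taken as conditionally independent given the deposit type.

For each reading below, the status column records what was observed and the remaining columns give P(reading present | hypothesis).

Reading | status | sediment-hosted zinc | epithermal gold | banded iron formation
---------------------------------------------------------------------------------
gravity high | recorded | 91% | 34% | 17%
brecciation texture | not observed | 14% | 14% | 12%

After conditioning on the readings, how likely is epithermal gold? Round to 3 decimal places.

For each hypothesis, the unnormalized posterior weight is prior × product of the reading likelihoods (using 1 − P(present | H) for each absent reading):
  sediment-hosted zinc: 0.487 × 0.91 × (1 − 0.14) = 0.38113
  epithermal gold: 0.399 × 0.34 × (1 − 0.14) = 0.11667
  banded iron formation: 0.114 × 0.17 × (1 − 0.12) = 0.017054
Normalizing constant Z = 0.38113 + 0.11667 + 0.017054 = 0.51485.
P(epithermal gold | evidence) = 0.11667 / 0.51485 ≈ 0.227.

0.227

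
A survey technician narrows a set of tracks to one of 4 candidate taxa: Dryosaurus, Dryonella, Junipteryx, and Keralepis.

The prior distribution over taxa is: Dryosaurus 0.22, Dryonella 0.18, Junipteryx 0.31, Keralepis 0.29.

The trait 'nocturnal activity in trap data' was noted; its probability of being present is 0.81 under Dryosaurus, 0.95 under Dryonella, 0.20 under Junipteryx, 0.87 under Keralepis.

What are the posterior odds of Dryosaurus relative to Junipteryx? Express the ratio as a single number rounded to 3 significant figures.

Unnormalized posterior weight (prior times the trait likelihood) for each of the two hypotheses:
  Dryosaurus: 0.22 × 0.81 = 0.1782
  Junipteryx: 0.31 × 0.20 = 0.062
Odds(Dryosaurus : Junipteryx) = 0.1782 / 0.062 ≈ 2.87.

2.87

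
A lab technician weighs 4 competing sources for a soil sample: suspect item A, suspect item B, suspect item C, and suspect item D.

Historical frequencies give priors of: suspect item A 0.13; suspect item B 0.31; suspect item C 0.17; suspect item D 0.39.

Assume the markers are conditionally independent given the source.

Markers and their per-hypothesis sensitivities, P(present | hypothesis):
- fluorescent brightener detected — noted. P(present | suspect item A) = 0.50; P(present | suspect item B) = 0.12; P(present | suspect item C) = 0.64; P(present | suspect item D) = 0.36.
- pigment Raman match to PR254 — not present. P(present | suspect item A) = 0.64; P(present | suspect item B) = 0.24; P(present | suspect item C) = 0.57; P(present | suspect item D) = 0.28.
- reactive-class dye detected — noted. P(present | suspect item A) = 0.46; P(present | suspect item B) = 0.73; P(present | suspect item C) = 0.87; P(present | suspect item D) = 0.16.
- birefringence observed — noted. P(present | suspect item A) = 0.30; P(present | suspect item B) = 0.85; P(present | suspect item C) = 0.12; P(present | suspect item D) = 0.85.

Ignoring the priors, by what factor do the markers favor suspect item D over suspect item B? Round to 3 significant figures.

Joint likelihood of the marker pattern under each hypothesis (using 1 − P(present | H) for each absent marker):
  suspect item D: 0.36 × (1 − 0.28) × 0.16 × 0.85 = 0.035251
  suspect item B: 0.12 × (1 − 0.24) × 0.73 × 0.85 = 0.05659
Bayes factor = 0.035251 / 0.05659 ≈ 0.623

0.623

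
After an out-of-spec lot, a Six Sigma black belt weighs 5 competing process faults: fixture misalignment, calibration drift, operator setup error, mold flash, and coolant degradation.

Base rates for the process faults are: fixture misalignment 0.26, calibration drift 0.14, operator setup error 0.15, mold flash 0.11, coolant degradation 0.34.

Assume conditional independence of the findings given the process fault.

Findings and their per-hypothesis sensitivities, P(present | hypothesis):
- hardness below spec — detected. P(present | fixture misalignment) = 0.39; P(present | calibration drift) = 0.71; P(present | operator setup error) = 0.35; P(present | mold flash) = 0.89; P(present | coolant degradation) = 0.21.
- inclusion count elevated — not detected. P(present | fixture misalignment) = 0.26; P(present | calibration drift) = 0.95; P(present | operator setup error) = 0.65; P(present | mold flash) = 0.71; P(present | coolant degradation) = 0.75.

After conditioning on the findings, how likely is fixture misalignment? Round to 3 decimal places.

0.519

For each hypothesis, the unnormalized posterior weight is prior × product of the finding likelihoods (using 1 − P(present | H) for each absent finding):
  fixture misalignment: 0.26 × 0.39 × (1 − 0.26) = 0.075036
  calibration drift: 0.14 × 0.71 × (1 − 0.95) = 0.00497
  operator setup error: 0.15 × 0.35 × (1 − 0.65) = 0.018375
  mold flash: 0.11 × 0.89 × (1 − 0.71) = 0.028391
  coolant degradation: 0.34 × 0.21 × (1 − 0.75) = 0.01785
Marginal likelihood of the evidence = 0.14462.
P(fixture misalignment | evidence) = 0.075036 / 0.14462 ≈ 0.519.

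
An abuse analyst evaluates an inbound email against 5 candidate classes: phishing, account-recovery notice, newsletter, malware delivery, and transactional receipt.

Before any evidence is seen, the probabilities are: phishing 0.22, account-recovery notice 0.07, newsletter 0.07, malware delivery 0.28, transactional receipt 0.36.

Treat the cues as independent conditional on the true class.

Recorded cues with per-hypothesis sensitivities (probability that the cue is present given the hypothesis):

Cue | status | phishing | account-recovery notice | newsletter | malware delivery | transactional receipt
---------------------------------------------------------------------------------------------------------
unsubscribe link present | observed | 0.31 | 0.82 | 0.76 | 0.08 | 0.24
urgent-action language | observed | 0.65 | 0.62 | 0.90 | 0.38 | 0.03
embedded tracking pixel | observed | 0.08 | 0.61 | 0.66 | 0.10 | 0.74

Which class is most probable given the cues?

Multiply each prior by the joint likelihood of the cue pattern:
  phishing: 0.22 × 0.31 × 0.65 × 0.08 = 0.0035464
  account-recovery notice: 0.07 × 0.82 × 0.62 × 0.61 = 0.021709
  newsletter: 0.07 × 0.76 × 0.90 × 0.66 = 0.031601
  malware delivery: 0.28 × 0.08 × 0.38 × 0.10 = 0.0008512
  transactional receipt: 0.36 × 0.24 × 0.03 × 0.74 = 0.0019181
Marginal likelihood of the evidence = 0.059625.
P(phishing | evidence) ≈ 0.0035464 / 0.059625 ≈ 0.059
P(account-recovery notice | evidence) ≈ 0.021709 / 0.059625 ≈ 0.364
P(newsletter | evidence) ≈ 0.031601 / 0.059625 ≈ 0.530
P(malware delivery | evidence) ≈ 0.0008512 / 0.059625 ≈ 0.014
P(transactional receipt | evidence) ≈ 0.0019181 / 0.059625 ≈ 0.032
The largest is 0.530, so newsletter is most probable.

newsletter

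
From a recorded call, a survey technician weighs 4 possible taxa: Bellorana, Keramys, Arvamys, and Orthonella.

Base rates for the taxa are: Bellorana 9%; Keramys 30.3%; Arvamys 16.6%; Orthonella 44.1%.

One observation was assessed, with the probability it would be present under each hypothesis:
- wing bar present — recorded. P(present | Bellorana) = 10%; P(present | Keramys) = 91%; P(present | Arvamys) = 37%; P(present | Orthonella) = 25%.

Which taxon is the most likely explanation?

Keramys

For each hypothesis, the unnormalized posterior weight is prior × likelihood:
  Bellorana: 0.090 × 0.10 = 0.009
  Keramys: 0.303 × 0.91 = 0.27573
  Arvamys: 0.166 × 0.37 = 0.06142
  Orthonella: 0.441 × 0.25 = 0.11025
Normalizing constant Z = 0.009 + 0.27573 + 0.06142 + 0.11025 = 0.4564.
P(Bellorana | evidence) ≈ 0.009 / 0.4564 ≈ 0.020
P(Keramys | evidence) ≈ 0.27573 / 0.4564 ≈ 0.604
P(Arvamys | evidence) ≈ 0.06142 / 0.4564 ≈ 0.135
P(Orthonella | evidence) ≈ 0.11025 / 0.4564 ≈ 0.242
The largest is 0.604, so Keramys is most probable.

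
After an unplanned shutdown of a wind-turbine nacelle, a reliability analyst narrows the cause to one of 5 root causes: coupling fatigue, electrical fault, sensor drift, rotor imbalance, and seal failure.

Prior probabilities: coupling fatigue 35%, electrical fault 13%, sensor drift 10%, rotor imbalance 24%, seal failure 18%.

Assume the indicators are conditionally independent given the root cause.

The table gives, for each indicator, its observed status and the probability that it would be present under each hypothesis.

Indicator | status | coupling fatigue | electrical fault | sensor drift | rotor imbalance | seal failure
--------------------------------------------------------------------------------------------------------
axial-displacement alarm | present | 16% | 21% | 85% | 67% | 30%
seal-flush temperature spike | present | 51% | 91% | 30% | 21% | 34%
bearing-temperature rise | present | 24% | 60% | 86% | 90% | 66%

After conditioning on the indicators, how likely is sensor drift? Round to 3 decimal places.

By Bayes' rule with conditional independence, the unnormalized weight for each hypothesis is prior × ∏ likelihoods:
  coupling fatigue: 0.35 × 0.16 × 0.51 × 0.24 = 0.0068544
  electrical fault: 0.13 × 0.21 × 0.91 × 0.60 = 0.014906
  sensor drift: 0.10 × 0.85 × 0.30 × 0.86 = 0.02193
  rotor imbalance: 0.24 × 0.67 × 0.21 × 0.90 = 0.030391
  seal failure: 0.18 × 0.30 × 0.34 × 0.66 = 0.012118
The unnormalized weights sum to 0.086199.
P(sensor drift | evidence) = 0.02193 / 0.086199 ≈ 0.254.

0.254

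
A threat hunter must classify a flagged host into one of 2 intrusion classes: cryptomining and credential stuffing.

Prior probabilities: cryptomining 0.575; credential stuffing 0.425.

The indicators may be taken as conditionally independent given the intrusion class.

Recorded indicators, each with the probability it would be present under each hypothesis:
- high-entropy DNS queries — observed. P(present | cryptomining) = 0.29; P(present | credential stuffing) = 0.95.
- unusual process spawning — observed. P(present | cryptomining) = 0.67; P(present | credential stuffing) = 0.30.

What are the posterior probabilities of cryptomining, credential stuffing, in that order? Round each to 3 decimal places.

0.480, 0.520

Multiply each prior by the joint likelihood of the indicator pattern:
  cryptomining: 0.575 × 0.29 × 0.67 = 0.11172
  credential stuffing: 0.425 × 0.95 × 0.30 = 0.12112
Marginal likelihood of the evidence = 0.23285.
P(cryptomining | evidence) = 0.11172 / 0.23285 ≈ 0.480
P(credential stuffing | evidence) = 0.12112 / 0.23285 ≈ 0.520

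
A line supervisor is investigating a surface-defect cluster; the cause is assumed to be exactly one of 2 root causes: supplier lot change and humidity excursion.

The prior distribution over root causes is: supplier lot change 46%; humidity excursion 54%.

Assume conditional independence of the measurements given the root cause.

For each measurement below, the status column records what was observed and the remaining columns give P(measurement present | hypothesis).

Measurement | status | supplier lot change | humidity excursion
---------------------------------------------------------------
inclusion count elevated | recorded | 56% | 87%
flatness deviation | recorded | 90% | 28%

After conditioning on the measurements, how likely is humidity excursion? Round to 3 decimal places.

0.362

For each hypothesis, the unnormalized posterior weight is prior × product of the measurement likelihoods:
  supplier lot change: 0.46 × 0.56 × 0.90 = 0.23184
  humidity excursion: 0.54 × 0.87 × 0.28 = 0.13154
The unnormalized weights sum to 0.36338.
P(humidity excursion | evidence) = 0.13154 / 0.36338 ≈ 0.362.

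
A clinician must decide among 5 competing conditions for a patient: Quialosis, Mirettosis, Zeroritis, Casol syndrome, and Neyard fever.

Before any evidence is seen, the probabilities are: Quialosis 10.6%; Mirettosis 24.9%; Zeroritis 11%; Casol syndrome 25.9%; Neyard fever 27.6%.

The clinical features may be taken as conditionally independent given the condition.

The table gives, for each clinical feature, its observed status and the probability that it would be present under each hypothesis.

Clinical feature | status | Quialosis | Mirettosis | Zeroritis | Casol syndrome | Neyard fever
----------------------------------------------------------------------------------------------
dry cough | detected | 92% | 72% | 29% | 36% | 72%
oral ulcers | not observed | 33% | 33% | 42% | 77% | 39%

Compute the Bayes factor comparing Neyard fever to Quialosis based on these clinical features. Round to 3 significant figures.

Take the product of per-clinical feature likelihoods under each hypothesis (using 1 − P(present | H) for each absent clinical feature), then divide.
  Neyard fever: 0.72 × (1 − 0.39) = 0.4392
  Quialosis: 0.92 × (1 − 0.33) = 0.6164
Bayes factor = 0.4392 / 0.6164 ≈ 0.713

0.713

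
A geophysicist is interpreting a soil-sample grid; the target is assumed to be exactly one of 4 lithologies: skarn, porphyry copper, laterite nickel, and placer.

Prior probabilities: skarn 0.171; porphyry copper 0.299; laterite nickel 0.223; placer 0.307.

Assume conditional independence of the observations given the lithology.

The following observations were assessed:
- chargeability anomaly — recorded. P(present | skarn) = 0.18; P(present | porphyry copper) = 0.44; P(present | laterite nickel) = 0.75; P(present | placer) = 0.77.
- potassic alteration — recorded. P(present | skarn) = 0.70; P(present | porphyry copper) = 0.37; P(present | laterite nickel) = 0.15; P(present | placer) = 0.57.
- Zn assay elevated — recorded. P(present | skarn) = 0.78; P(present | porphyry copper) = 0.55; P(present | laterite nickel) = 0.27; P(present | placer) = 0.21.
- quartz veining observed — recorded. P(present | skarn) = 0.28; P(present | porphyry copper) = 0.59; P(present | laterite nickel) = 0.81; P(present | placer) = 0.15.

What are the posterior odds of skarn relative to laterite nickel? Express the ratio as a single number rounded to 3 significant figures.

0.858

The normalizing constant cancels in an odds ratio, so compute prior × likelihood for the two hypotheses only:
  skarn: 0.171 × 0.18 × 0.70 × 0.78 × 0.28 = 0.0047056
  laterite nickel: 0.223 × 0.75 × 0.15 × 0.27 × 0.81 = 0.0054866
Posterior odds = 0.0047056 / 0.0054866 ≈ 0.858.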